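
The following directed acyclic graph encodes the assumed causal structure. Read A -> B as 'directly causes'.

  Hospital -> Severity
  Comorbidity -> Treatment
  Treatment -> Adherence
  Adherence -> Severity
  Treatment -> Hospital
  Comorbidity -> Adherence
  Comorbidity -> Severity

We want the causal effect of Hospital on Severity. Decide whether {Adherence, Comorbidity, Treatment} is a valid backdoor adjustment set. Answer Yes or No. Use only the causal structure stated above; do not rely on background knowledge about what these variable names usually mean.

Backdoor paths from Hospital to Severity (paths whose first edge points into Hospital):
  P1: Hospital <- Treatment <- Comorbidity -> Adherence -> Severity
  P2: Hospital <- Treatment <- Comorbidity -> Severity
  P3: Hospital <- Treatment -> Adherence <- Comorbidity -> Severity
  P4: Hospital <- Treatment -> Adherence -> Severity
Condition 1 (no descendant of Hospital in the set): holds — descendants of Hospital are {Severity}; none are in {Adherence, Comorbidity, Treatment}.
Condition 2 (every backdoor path blocked by {Adherence, Comorbidity, Treatment}):
  P1: blocked at chain node Treatment ∈ conditioning set.
  P2: blocked at chain node Treatment ∈ conditioning set.
  P3: blocked at fork node Treatment ∈ conditioning set.
  P4: blocked at fork node Treatment ∈ conditioning set.
{Adherence, Comorbidity, Treatment} satisfies the backdoor criterion.

Yes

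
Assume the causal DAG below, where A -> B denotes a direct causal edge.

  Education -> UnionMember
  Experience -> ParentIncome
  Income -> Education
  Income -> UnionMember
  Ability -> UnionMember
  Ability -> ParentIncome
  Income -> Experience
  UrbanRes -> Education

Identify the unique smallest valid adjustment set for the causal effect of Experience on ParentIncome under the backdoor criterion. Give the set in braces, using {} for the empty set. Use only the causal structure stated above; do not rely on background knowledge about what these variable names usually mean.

Variables eligible for adjustment (non-descendants of Experience, excluding Experience and ParentIncome): {Ability, Education, Income, UnionMember, UrbanRes}.
Backdoor paths from Experience to ParentIncome:
  P1: Experience <- Income -> Education -> UnionMember <- Ability -> ParentIncome
  P2: Experience <- Income -> UnionMember <- Ability -> ParentIncome
Each backdoor path contains an unconditioned collider, so every path is already blocked with the empty conditioning set:
  P1: blocked at collider UnionMember (neither it nor any descendant is in the conditioning set).
  P2: blocked at collider UnionMember (neither it nor any descendant is in the conditioning set).
The empty set is therefore the unique smallest valid set.

{}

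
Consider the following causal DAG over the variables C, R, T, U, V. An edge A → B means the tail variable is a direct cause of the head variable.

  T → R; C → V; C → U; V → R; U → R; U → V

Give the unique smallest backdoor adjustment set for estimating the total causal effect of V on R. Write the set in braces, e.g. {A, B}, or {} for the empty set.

Variables eligible for adjustment (non-descendants of V, excluding V and R): {C, T, U}.
Backdoor paths from V to R:
  P1: V <- C -> U -> R
  P2: V <- U -> R
The empty set is not sufficient: P1 (V <- C -> U -> R) has no collider blocking it and no conditioned non-collider, so it is open.
Try {U}:
  P1: blocked at chain node U ∈ conditioning set.
  P2: blocked at fork node U ∈ conditioning set.
{U} contains no descendant of V and blocks every backdoor path.
No other singleton works — e.g. {T} leaves P1 open — so {U} is the unique smallest valid adjustment set.

{U}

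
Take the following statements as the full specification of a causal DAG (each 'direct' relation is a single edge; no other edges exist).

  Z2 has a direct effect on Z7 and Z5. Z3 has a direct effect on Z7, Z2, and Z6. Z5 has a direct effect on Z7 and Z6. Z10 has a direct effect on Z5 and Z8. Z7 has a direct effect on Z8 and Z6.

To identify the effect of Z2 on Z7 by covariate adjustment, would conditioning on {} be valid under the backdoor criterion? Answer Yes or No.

Backdoor paths from Z2 to Z7 (paths whose first edge points into Z2):
  P1: Z2 <- Z3 -> Z7
  P2: Z2 <- Z3 -> Z6 <- Z5 <- Z10 -> Z8 <- Z7
  P3: Z2 <- Z3 -> Z6 <- Z5 -> Z7
  P4: Z2 <- Z3 -> Z6 <- Z7
Condition 1 (no descendant of Z2 in the set): holds — descendants of Z2 are {Z5, Z6, Z7, Z8}; none are in {}.
Condition 2 (every backdoor path blocked by {}):
  P1: open — no interior node is in the conditioning set.
  P2: blocked at collider Z6 (neither it nor any descendant is in the conditioning set).
  P3: blocked at collider Z6 (neither it nor any descendant is in the conditioning set).
  P4: blocked at collider Z6 (neither it nor any descendant is in the conditioning set).
{} does not satisfy the backdoor criterion.

No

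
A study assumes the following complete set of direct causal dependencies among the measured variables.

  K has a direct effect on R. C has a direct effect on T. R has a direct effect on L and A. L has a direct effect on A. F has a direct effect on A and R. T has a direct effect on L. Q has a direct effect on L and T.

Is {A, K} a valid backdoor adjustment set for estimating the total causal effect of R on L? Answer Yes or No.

Backdoor paths from R to L (paths whose first edge points into R):
  P1: R <- F -> A <- L
Condition 1 (no descendant of R in the set): FAILS — A is a descendant of R.
Condition 2 (every backdoor path blocked by {A, K}):
  P1: open — collider(s) A are conditioned on (or have a conditioned descendant) and no non-collider on the path is in the set.
{A, K} does not satisfy the backdoor criterion.

No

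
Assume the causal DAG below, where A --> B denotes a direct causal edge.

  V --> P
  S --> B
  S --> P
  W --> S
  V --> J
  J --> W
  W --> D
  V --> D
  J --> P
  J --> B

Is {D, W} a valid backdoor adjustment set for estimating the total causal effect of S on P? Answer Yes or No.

Yes

Backdoor paths from S to P (paths whose first edge points into S):
  P1: S <- W <- J <- V -> P
  P2: S <- W <- J -> P
  P3: S <- W -> D <- V -> J -> P
  P4: S <- W -> D <- V -> P
Condition 1 (no descendant of S in the set): holds — descendants of S are {B, P}; none are in {D, W}.
Condition 2 (every backdoor path blocked by {D, W}):
  P1: blocked at chain node W ∈ conditioning set.
  P2: blocked at chain node W ∈ conditioning set.
  P3: blocked at fork node W ∈ conditioning set.
  P4: blocked at fork node W ∈ conditioning set.
{D, W} satisfies the backdoor criterion.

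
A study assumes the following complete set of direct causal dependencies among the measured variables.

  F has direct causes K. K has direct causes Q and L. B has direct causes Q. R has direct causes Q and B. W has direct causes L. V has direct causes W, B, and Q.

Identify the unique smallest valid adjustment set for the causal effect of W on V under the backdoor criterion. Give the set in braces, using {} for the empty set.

Variables eligible for adjustment (non-descendants of W, excluding W and V): {B, F, K, L, Q, R}.
Backdoor paths from W to V:
  P1: W <- L -> K <- Q -> B -> V
  P2: W <- L -> K <- Q -> R <- B -> V
  P3: W <- L -> K <- Q -> V
Each backdoor path contains an unconditioned collider, so every path is already blocked with the empty conditioning set:
  P1: blocked at collider K (neither it nor any descendant is in the conditioning set).
  P2: blocked at collider K (neither it nor any descendant is in the conditioning set).
  P3: blocked at collider K (neither it nor any descendant is in the conditioning set).
The empty set is therefore the unique smallest valid set.

{}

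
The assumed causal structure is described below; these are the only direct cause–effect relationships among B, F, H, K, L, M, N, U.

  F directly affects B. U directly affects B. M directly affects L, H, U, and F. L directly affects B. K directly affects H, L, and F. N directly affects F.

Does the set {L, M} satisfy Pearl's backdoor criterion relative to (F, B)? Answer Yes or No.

Backdoor paths from F to B (paths whose first edge points into F):
  P1: F <- K -> H <- M -> U -> B
  P2: F <- K -> H <- M -> L -> B
  P3: F <- K -> L <- M -> U -> B
  P4: F <- K -> L -> B
  P5: F <- M -> U -> B
  P6: F <- M -> H <- K -> L -> B
  P7: F <- M -> L -> B
Condition 1 (no descendant of F in the set): holds — descendants of F are {B}; none are in {L, M}.
Condition 2 (every backdoor path blocked by {L, M}):
  P1: blocked at collider H (neither it nor any descendant is in the conditioning set).
  P2: blocked at collider H (neither it nor any descendant is in the conditioning set).
  P3: blocked at fork node M ∈ conditioning set.
  P4: blocked at chain node L ∈ conditioning set.
  P5: blocked at fork node M ∈ conditioning set.
  P6: blocked at fork node M ∈ conditioning set.
  P7: blocked at fork node M ∈ conditioning set.
{L, M} satisfies the backdoor criterion.

Yes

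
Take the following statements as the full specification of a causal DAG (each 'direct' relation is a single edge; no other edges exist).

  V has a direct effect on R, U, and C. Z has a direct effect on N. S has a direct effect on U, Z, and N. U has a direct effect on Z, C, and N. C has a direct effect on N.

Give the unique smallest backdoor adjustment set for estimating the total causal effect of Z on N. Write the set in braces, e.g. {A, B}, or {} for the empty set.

Variables eligible for adjustment (non-descendants of Z, excluding Z and N): {C, R, S, U, V}.
Backdoor paths from Z to N:
  P1: Z <- S -> U <- V -> C -> N
  P2: Z <- S -> U -> C -> N
  P3: Z <- S -> U -> N
  P4: Z <- S -> N
  P5: Z <- U <- V -> C -> N
  P6: Z <- U <- S -> N
  P7: Z <- U -> C -> N
  P8: Z <- U -> N
The empty set is not sufficient: P2 (Z <- S -> U -> C -> N) has no collider blocking it and no conditioned non-collider, so it is open.
Try {S, U}:
  P1: blocked at fork node S ∈ conditioning set.
  P2: blocked at fork node S ∈ conditioning set.
  P3: blocked at fork node S ∈ conditioning set.
  P4: blocked at fork node S ∈ conditioning set.
  P5: blocked at chain node U ∈ conditioning set.
  P6: blocked at chain node U ∈ conditioning set.
  P7: blocked at fork node U ∈ conditioning set.
  P8: blocked at fork node U ∈ conditioning set.
{S, U} contains no descendant of Z and blocks every backdoor path.
Every element of {S, U} is needed (dropping S leaves P1 open; dropping U leaves P5 open), so no proper subset is valid.
Among all size-2 subsets of the eligible variables, only {S, U} blocks every backdoor path, so it is the unique smallest valid adjustment set.

{S, U}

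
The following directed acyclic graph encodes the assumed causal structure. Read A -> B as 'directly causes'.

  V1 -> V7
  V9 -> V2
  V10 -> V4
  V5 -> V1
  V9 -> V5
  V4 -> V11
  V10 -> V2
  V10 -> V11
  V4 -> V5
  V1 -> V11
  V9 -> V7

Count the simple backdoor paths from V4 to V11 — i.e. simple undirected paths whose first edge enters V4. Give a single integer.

A backdoor path from V4 to V11 is any simple undirected path whose first edge points into V4 (i.e. leaves V4 via a parent).
Parents of V4: {V10}.
Enumerating:
  P1: V4 <- V10 -> V2 <- V9 -> V5 -> V1 -> V11
  P2: V4 <- V10 -> V2 <- V9 -> V7 <- V1 -> V11
  P3: V4 <- V10 -> V11
That exhausts the simple backdoor paths. Count: 3.

3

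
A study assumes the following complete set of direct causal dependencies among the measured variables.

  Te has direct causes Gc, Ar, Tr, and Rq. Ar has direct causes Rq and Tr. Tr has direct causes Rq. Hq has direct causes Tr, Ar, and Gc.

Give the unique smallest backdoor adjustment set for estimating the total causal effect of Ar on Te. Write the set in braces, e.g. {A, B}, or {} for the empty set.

Variables eligible for adjustment (non-descendants of Ar, excluding Ar and Te): {Gc, Rq, Tr}.
Backdoor paths from Ar to Te:
  P1: Ar <- Rq -> Tr -> Hq <- Gc -> Te
  P2: Ar <- Rq -> Tr -> Te
  P3: Ar <- Rq -> Te
  P4: Ar <- Tr <- Rq -> Te
  P5: Ar <- Tr -> Hq <- Gc -> Te
  P6: Ar <- Tr -> Te
The empty set is not sufficient: P2 (Ar <- Rq -> Tr -> Te) has no collider blocking it and no conditioned non-collider, so it is open.
Try {Rq, Tr}:
  P1: blocked at fork node Rq ∈ conditioning set.
  P2: blocked at fork node Rq ∈ conditioning set.
  P3: blocked at fork node Rq ∈ conditioning set.
  P4: blocked at chain node Tr ∈ conditioning set.
  P5: blocked at fork node Tr ∈ conditioning set.
  P6: blocked at fork node Tr ∈ conditioning set.
{Rq, Tr} contains no descendant of Ar and blocks every backdoor path.
Every element of {Rq, Tr} is needed (dropping Rq leaves P3 open; dropping Tr leaves P6 open), so no proper subset is valid.
Among all size-2 subsets of the eligible variables, only {Rq, Tr} blocks every backdoor path, so it is the unique smallest valid adjustment set.

{Rq, Tr}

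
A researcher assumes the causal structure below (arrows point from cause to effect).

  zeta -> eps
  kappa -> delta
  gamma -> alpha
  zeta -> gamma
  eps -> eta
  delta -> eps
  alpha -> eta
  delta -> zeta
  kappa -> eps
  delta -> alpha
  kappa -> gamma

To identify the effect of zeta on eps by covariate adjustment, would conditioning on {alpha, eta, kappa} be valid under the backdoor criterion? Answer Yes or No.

Backdoor paths from zeta to eps (paths whose first edge points into zeta):
  P1: zeta <- delta <- kappa -> eps
  P2: zeta <- delta <- kappa -> gamma -> alpha -> eta <- eps
  P3: zeta <- delta -> eps
  P4: zeta <- delta -> alpha <- gamma <- kappa -> eps
  P5: zeta <- delta -> alpha -> eta <- eps
Condition 1 (no descendant of zeta in the set): FAILS — alpha and eta are descendants of zeta.
Condition 2 (every backdoor path blocked by {alpha, eta, kappa}):
  P1: blocked at fork node kappa ∈ conditioning set.
  P2: blocked at fork node kappa ∈ conditioning set.
  P3: open — no interior node is in the conditioning set.
  P4: blocked at fork node kappa ∈ conditioning set.
  P5: blocked at chain node alpha ∈ conditioning set.
{alpha, eta, kappa} does not satisfy the backdoor criterion.

No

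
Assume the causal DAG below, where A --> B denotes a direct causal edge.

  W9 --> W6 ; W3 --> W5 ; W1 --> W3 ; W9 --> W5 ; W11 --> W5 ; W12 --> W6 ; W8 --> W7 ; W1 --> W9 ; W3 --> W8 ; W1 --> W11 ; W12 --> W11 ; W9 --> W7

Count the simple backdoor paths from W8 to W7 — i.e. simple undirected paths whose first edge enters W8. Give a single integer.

A backdoor path from W8 to W7 is any simple undirected path whose first edge points into W8 (i.e. leaves W8 via a parent).
Parents of W8: {W3}.
Enumerating:
  P1: W8 <- W3 <- W1 -> W9 -> W7
  P2: W8 <- W3 <- W1 -> W11 <- W12 -> W6 <- W9 -> W7
  P3: W8 <- W3 <- W1 -> W11 -> W5 <- W9 -> W7
  P4: W8 <- W3 -> W5 <- W9 -> W7
  P5: W8 <- W3 -> W5 <- W11 <- W1 -> W9 -> W7
  P6: W8 <- W3 -> W5 <- W11 <- W12 -> W6 <- W9 -> W7
That exhausts the simple backdoor paths. Count: 6.

6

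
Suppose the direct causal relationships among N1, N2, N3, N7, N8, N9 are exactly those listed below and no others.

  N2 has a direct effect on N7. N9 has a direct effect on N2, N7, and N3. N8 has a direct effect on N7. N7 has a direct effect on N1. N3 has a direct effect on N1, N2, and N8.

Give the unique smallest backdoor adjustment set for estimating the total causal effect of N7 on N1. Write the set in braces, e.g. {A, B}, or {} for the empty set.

{N3}

Variables eligible for adjustment (non-descendants of N7, excluding N7 and N1): {N2, N3, N8, N9}.
Backdoor paths from N7 to N1:
  P1: N7 <- N9 -> N3 -> N1
  P2: N7 <- N9 -> N2 <- N3 -> N1
  P3: N7 <- N2 <- N9 -> N3 -> N1
  P4: N7 <- N2 <- N3 -> N1
  P5: N7 <- N8 <- N3 -> N1
The empty set is not sufficient: P1 (N7 <- N9 -> N3 -> N1) has no collider blocking it and no conditioned non-collider, so it is open.
Try {N3}:
  P1: blocked at chain node N3 ∈ conditioning set.
  P2: blocked at collider N2 (neither it nor any descendant is in the conditioning set).
  P3: blocked at chain node N3 ∈ conditioning set.
  P4: blocked at fork node N3 ∈ conditioning set.
  P5: blocked at fork node N3 ∈ conditioning set.
{N3} contains no descendant of N7 and blocks every backdoor path.
No other singleton works — e.g. {N9} leaves P4 open — so {N3} is the unique smallest valid adjustment set.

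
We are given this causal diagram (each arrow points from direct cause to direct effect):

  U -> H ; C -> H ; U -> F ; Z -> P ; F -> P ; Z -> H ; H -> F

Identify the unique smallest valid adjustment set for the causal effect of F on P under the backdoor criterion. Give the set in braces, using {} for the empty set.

{Z}

Variables eligible for adjustment (non-descendants of F, excluding F and P): {C, H, U, Z}.
Backdoor paths from F to P:
  P1: F <- U -> H <- Z -> P
  P2: F <- H <- Z -> P
The empty set is not sufficient: P2 (F <- H <- Z -> P) has no collider blocking it and no conditioned non-collider, so it is open.
Try {Z}:
  P1: blocked at collider H (neither it nor any descendant is in the conditioning set).
  P2: blocked at fork node Z ∈ conditioning set.
{Z} contains no descendant of F and blocks every backdoor path.
No other singleton works — e.g. {C} leaves P2 open — so {Z} is the unique smallest valid adjustment set.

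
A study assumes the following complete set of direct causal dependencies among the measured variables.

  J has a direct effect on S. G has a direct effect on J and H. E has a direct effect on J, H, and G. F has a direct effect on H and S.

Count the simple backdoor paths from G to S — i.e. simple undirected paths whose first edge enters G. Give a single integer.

2

A backdoor path from G to S is any simple undirected path whose first edge points into G (i.e. leaves G via a parent).
Parents of G: {E}.
Enumerating:
  P1: G <- E -> H <- F -> S
  P2: G <- E -> J -> S
That exhausts the simple backdoor paths. Count: 2.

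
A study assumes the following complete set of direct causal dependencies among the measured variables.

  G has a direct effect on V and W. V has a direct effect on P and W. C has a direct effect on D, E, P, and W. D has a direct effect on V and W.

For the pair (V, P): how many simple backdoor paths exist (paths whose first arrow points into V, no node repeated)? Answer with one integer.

4

A backdoor path from V to P is any simple undirected path whose first edge points into V (i.e. leaves V via a parent).
Parents of V: {D, G}.
Enumerating:
  P1: V <- G -> W <- C -> P
  P2: V <- G -> W <- D <- C -> P
  P3: V <- D <- C -> P
  P4: V <- D -> W <- C -> P
That exhausts the simple backdoor paths. Count: 4.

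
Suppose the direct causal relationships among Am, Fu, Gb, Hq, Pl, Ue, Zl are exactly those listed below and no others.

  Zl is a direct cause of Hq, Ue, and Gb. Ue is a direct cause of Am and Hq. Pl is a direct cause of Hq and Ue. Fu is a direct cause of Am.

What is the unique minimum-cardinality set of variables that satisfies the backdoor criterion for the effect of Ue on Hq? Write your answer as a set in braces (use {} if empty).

{Pl, Zl}

Variables eligible for adjustment (non-descendants of Ue, excluding Ue and Hq): {Fu, Gb, Pl, Zl}.
Backdoor paths from Ue to Hq:
  P1: Ue <- Pl -> Hq
  P2: Ue <- Zl -> Hq
The empty set is not sufficient: P1 (Ue <- Pl -> Hq) has no collider blocking it and no conditioned non-collider, so it is open.
Try {Pl, Zl}:
  P1: blocked at fork node Pl ∈ conditioning set.
  P2: blocked at fork node Zl ∈ conditioning set.
{Pl, Zl} contains no descendant of Ue and blocks every backdoor path.
Every element of {Pl, Zl} is needed (dropping Pl leaves P1 open; dropping Zl leaves P2 open), so no proper subset is valid.
Among all size-2 subsets of the eligible variables, only {Pl, Zl} blocks every backdoor path, so it is the unique smallest valid adjustment set.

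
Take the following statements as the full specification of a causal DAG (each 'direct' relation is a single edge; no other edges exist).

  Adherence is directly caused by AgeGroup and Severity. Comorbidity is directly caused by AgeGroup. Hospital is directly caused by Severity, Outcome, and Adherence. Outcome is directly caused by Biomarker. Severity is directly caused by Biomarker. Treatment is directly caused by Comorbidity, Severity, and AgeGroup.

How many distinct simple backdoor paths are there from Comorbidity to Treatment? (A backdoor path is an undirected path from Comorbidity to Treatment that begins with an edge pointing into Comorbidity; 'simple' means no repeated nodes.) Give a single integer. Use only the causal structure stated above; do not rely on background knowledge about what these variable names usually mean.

A backdoor path from Comorbidity to Treatment is any simple undirected path whose first edge points into Comorbidity (i.e. leaves Comorbidity via a parent).
Parents of Comorbidity: {AgeGroup}.
Enumerating:
  P1: Comorbidity <- AgeGroup -> Adherence <- Severity -> Treatment
  P2: Comorbidity <- AgeGroup -> Adherence -> Hospital <- Severity -> Treatment
  P3: Comorbidity <- AgeGroup -> Adherence -> Hospital <- Outcome <- Biomarker -> Severity -> Treatment
  P4: Comorbidity <- AgeGroup -> Treatment
That exhausts the simple backdoor paths. Count: 4.

4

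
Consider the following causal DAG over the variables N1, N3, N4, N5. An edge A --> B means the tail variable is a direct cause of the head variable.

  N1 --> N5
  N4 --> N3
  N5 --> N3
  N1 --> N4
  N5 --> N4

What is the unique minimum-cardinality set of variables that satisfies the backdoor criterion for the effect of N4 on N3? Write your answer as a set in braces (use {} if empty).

{N5}

Variables eligible for adjustment (non-descendants of N4, excluding N4 and N3): {N1, N5}.
Backdoor paths from N4 to N3:
  P1: N4 <- N1 -> N5 -> N3
  P2: N4 <- N5 -> N3
The empty set is not sufficient: P1 (N4 <- N1 -> N5 -> N3) has no collider blocking it and no conditioned non-collider, so it is open.
Try {N5}:
  P1: blocked at chain node N5 ∈ conditioning set.
  P2: blocked at fork node N5 ∈ conditioning set.
{N5} contains no descendant of N4 and blocks every backdoor path.
No other singleton works — e.g. {N1} leaves P2 open — so {N5} is the unique smallest valid adjustment set.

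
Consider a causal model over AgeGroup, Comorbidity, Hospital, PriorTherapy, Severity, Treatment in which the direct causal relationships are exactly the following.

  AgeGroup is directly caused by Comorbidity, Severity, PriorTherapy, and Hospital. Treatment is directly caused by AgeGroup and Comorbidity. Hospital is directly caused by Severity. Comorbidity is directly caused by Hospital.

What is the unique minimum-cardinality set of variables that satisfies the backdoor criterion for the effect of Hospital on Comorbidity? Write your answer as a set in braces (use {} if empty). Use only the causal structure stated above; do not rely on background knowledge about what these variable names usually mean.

{}

Variables eligible for adjustment (non-descendants of Hospital, excluding Hospital and Comorbidity): {PriorTherapy, Severity}.
Backdoor paths from Hospital to Comorbidity:
  P1: Hospital <- Severity -> AgeGroup <- Comorbidity
  P2: Hospital <- Severity -> AgeGroup -> Treatment <- Comorbidity
Each backdoor path contains an unconditioned collider, so every path is already blocked with the empty conditioning set:
  P1: blocked at collider AgeGroup (neither it nor any descendant is in the conditioning set).
  P2: blocked at collider Treatment (neither it nor any descendant is in the conditioning set).
The empty set is therefore the unique smallest valid set.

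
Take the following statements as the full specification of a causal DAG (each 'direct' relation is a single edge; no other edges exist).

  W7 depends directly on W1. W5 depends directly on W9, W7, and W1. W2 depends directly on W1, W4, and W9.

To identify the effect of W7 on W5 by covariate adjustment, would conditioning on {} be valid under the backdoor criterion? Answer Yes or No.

No

Backdoor paths from W7 to W5 (paths whose first edge points into W7):
  P1: W7 <- W1 -> W5
  P2: W7 <- W1 -> W2 <- W9 -> W5
Condition 1 (no descendant of W7 in the set): holds — descendants of W7 are {W5}; none are in {}.
Condition 2 (every backdoor path blocked by {}):
  P1: open — no interior node is in the conditioning set.
  P2: blocked at collider W2 (neither it nor any descendant is in the conditioning set).
{} does not satisfy the backdoor criterion.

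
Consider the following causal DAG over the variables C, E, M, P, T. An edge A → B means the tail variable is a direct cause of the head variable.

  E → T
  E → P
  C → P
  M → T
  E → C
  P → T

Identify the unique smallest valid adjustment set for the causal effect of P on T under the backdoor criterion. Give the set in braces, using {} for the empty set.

{E}

Variables eligible for adjustment (non-descendants of P, excluding P and T): {C, E, M}.
Backdoor paths from P to T:
  P1: P <- E -> T
  P2: P <- C <- E -> T
The empty set is not sufficient: P1 (P <- E -> T) has no collider blocking it and no conditioned non-collider, so it is open.
Try {E}:
  P1: blocked at fork node E ∈ conditioning set.
  P2: blocked at fork node E ∈ conditioning set.
{E} contains no descendant of P and blocks every backdoor path.
No other singleton works — e.g. {M} leaves P1 open — so {E} is the unique smallest valid adjustment set.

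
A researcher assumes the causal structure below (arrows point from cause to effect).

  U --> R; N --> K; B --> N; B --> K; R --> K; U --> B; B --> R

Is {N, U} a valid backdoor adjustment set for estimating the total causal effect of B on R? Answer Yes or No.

Backdoor paths from B to R (paths whose first edge points into B):
  P1: B <- U -> R
Condition 1 (no descendant of B in the set): FAILS — N is a descendant of B.
Condition 2 (every backdoor path blocked by {N, U}):
  P1: blocked at fork node U ∈ conditioning set.
{N, U} does not satisfy the backdoor criterion.

No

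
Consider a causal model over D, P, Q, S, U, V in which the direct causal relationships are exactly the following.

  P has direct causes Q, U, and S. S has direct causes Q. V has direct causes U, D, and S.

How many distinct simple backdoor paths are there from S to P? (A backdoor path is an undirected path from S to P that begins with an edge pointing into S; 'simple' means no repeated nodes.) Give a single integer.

A backdoor path from S to P is any simple undirected path whose first edge points into S (i.e. leaves S via a parent).
Parents of S: {Q}.
Enumerating:
  P1: S <- Q -> P
That exhausts the simple backdoor paths. Count: 1.

1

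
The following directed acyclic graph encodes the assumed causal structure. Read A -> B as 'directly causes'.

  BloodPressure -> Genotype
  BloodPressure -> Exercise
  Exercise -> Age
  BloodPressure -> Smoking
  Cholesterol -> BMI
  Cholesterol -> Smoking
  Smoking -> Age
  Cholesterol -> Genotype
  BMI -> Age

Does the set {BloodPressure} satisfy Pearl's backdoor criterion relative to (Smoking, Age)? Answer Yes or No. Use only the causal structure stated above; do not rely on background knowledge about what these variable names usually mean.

Backdoor paths from Smoking to Age (paths whose first edge points into Smoking):
  P1: Smoking <- BloodPressure -> Genotype <- Cholesterol -> BMI -> Age
  P2: Smoking <- BloodPressure -> Exercise -> Age
  P3: Smoking <- Cholesterol -> Genotype <- BloodPressure -> Exercise -> Age
  P4: Smoking <- Cholesterol -> BMI -> Age
Condition 1 (no descendant of Smoking in the set): holds — descendants of Smoking are {Age}; none are in {BloodPressure}.
Condition 2 (every backdoor path blocked by {BloodPressure}):
  P1: blocked at fork node BloodPressure ∈ conditioning set.
  P2: blocked at fork node BloodPressure ∈ conditioning set.
  P3: blocked at collider Genotype (neither it nor any descendant is in the conditioning set).
  P4: open — no interior node is in the conditioning set.
{BloodPressure} does not satisfy the backdoor criterion.

No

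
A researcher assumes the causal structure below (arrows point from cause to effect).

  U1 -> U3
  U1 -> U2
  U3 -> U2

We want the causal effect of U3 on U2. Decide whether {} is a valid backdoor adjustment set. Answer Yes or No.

Backdoor paths from U3 to U2 (paths whose first edge points into U3):
  P1: U3 <- U1 -> U2
Condition 1 (no descendant of U3 in the set): holds — descendants of U3 are {U2}; none are in {}.
Condition 2 (every backdoor path blocked by {}):
  P1: open — no interior node is in the conditioning set.
{} does not satisfy the backdoor criterion.

No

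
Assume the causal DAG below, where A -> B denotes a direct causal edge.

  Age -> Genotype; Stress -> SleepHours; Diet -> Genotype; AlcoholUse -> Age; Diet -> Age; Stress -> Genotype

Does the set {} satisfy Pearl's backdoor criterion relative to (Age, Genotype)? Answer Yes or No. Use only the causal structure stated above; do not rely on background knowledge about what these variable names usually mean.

No

Backdoor paths from Age to Genotype (paths whose first edge points into Age):
  P1: Age <- Diet -> Genotype
Condition 1 (no descendant of Age in the set): holds — descendants of Age are {Genotype}; none are in {}.
Condition 2 (every backdoor path blocked by {}):
  P1: open — no interior node is in the conditioning set.
{} does not satisfy the backdoor criterion.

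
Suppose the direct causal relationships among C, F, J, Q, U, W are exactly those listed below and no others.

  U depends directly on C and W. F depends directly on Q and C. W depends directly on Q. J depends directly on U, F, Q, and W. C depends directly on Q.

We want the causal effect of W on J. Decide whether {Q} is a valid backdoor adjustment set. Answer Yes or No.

Backdoor paths from W to J (paths whose first edge points into W):
  P1: W <- Q -> C -> F -> J
  P2: W <- Q -> C -> U -> J
  P3: W <- Q -> F <- C -> U -> J
  P4: W <- Q -> F -> J
  P5: W <- Q -> J
Condition 1 (no descendant of W in the set): holds — descendants of W are {J, U}; none are in {Q}.
Condition 2 (every backdoor path blocked by {Q}):
  P1: blocked at fork node Q ∈ conditioning set.
  P2: blocked at fork node Q ∈ conditioning set.
  P3: blocked at fork node Q ∈ conditioning set.
  P4: blocked at fork node Q ∈ conditioning set.
  P5: blocked at fork node Q ∈ conditioning set.
{Q} satisfies the backdoor criterion.

Yes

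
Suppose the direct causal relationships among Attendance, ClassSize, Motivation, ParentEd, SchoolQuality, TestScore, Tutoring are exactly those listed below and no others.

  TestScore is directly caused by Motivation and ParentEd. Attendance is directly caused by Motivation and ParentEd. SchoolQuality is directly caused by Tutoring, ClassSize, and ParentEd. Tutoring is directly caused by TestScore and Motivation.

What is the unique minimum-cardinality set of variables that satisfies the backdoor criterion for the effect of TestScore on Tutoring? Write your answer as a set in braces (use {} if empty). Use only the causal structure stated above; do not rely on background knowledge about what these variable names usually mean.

{Motivation}

Variables eligible for adjustment (non-descendants of TestScore, excluding TestScore and Tutoring): {Attendance, ClassSize, Motivation, ParentEd}.
Backdoor paths from TestScore to Tutoring:
  P1: TestScore <- Motivation -> Attendance <- ParentEd -> SchoolQuality <- Tutoring
  P2: TestScore <- Motivation -> Tutoring
  P3: TestScore <- ParentEd -> Attendance <- Motivation -> Tutoring
  P4: TestScore <- ParentEd -> SchoolQuality <- Tutoring
The empty set is not sufficient: P2 (TestScore <- Motivation -> Tutoring) has no collider blocking it and no conditioned non-collider, so it is open.
Try {Motivation}:
  P1: blocked at fork node Motivation ∈ conditioning set.
  P2: blocked at fork node Motivation ∈ conditioning set.
  P3: blocked at collider Attendance (neither it nor any descendant is in the conditioning set).
  P4: blocked at collider SchoolQuality (neither it nor any descendant is in the conditioning set).
{Motivation} contains no descendant of TestScore and blocks every backdoor path.
No other singleton works — e.g. {ParentEd} leaves P2 open — so {Motivation} is the unique smallest valid adjustment set.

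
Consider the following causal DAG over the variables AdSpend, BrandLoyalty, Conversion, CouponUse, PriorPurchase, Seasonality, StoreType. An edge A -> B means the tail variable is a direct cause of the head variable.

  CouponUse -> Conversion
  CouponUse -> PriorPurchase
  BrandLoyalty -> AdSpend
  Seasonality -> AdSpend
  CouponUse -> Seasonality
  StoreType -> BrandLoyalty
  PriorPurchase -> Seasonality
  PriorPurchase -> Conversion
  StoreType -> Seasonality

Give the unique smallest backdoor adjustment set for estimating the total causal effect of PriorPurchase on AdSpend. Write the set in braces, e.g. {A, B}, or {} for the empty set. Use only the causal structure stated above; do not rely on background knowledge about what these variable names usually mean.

Variables eligible for adjustment (non-descendants of PriorPurchase, excluding PriorPurchase and AdSpend): {BrandLoyalty, CouponUse, StoreType}.
Backdoor paths from PriorPurchase to AdSpend:
  P1: PriorPurchase <- CouponUse -> Seasonality <- StoreType -> BrandLoyalty -> AdSpend
  P2: PriorPurchase <- CouponUse -> Seasonality -> AdSpend
The empty set is not sufficient: P2 (PriorPurchase <- CouponUse -> Seasonality -> AdSpend) has no collider blocking it and no conditioned non-collider, so it is open.
Try {CouponUse}:
  P1: blocked at fork node CouponUse ∈ conditioning set.
  P2: blocked at fork node CouponUse ∈ conditioning set.
{CouponUse} contains no descendant of PriorPurchase and blocks every backdoor path.
No other singleton works — e.g. {StoreType} leaves P2 open — so {CouponUse} is the unique smallest valid adjustment set.

{CouponUse}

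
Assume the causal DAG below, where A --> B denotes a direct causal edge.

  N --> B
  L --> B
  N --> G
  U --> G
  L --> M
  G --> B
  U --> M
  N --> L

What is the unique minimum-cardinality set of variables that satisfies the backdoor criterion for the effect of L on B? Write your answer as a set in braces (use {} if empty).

{N}

Variables eligible for adjustment (non-descendants of L, excluding L and B): {G, N, U}.
Backdoor paths from L to B:
  P1: L <- N -> G -> B
  P2: L <- N -> B
The empty set is not sufficient: P1 (L <- N -> G -> B) has no collider blocking it and no conditioned non-collider, so it is open.
Try {N}:
  P1: blocked at fork node N ∈ conditioning set.
  P2: blocked at fork node N ∈ conditioning set.
{N} contains no descendant of L and blocks every backdoor path.
No other singleton works — e.g. {U} leaves P1 open — so {N} is the unique smallest valid adjustment set.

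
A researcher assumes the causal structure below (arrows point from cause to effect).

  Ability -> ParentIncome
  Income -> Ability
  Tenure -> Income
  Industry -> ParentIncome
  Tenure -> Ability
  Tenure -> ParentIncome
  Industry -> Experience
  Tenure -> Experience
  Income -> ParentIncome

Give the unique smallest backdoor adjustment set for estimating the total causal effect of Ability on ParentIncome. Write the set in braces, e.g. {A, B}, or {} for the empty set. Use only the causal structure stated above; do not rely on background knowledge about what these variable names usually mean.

{Income, Tenure}

Variables eligible for adjustment (non-descendants of Ability, excluding Ability and ParentIncome): {Experience, Income, Industry, Tenure}.
Backdoor paths from Ability to ParentIncome:
  P1: Ability <- Tenure -> Experience <- Industry -> ParentIncome
  P2: Ability <- Tenure -> Income -> ParentIncome
  P3: Ability <- Tenure -> ParentIncome
  P4: Ability <- Income <- Tenure -> Experience <- Industry -> ParentIncome
  P5: Ability <- Income <- Tenure -> ParentIncome
  P6: Ability <- Income -> ParentIncome
The empty set is not sufficient: P2 (Ability <- Tenure -> Income -> ParentIncome) has no collider blocking it and no conditioned non-collider, so it is open.
Try {Income, Tenure}:
  P1: blocked at fork node Tenure ∈ conditioning set.
  P2: blocked at fork node Tenure ∈ conditioning set.
  P3: blocked at fork node Tenure ∈ conditioning set.
  P4: blocked at chain node Income ∈ conditioning set.
  P5: blocked at chain node Income ∈ conditioning set.
  P6: blocked at fork node Income ∈ conditioning set.
{Income, Tenure} contains no descendant of Ability and blocks every backdoor path.
Every element of {Income, Tenure} is needed (dropping Income leaves P6 open; dropping Tenure leaves P3 open), so no proper subset is valid.
Among all size-2 subsets of the eligible variables, only {Income, Tenure} blocks every backdoor path, so it is the unique smallest valid adjustment set.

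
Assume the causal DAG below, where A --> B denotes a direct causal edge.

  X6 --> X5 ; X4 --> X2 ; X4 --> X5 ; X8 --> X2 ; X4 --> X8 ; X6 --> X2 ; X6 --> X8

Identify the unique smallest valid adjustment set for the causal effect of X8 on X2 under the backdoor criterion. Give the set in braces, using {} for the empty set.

Variables eligible for adjustment (non-descendants of X8, excluding X8 and X2): {X4, X5, X6}.
Backdoor paths from X8 to X2:
  P1: X8 <- X6 -> X5 <- X4 -> X2
  P2: X8 <- X6 -> X2
  P3: X8 <- X4 -> X5 <- X6 -> X2
  P4: X8 <- X4 -> X2
The empty set is not sufficient: P2 (X8 <- X6 -> X2) has no collider blocking it and no conditioned non-collider, so it is open.
Try {X4, X6}:
  P1: blocked at fork node X6 ∈ conditioning set.
  P2: blocked at fork node X6 ∈ conditioning set.
  P3: blocked at fork node X4 ∈ conditioning set.
  P4: blocked at fork node X4 ∈ conditioning set.
{X4, X6} contains no descendant of X8 and blocks every backdoor path.
Every element of {X4, X6} is needed (dropping X4 leaves P4 open; dropping X6 leaves P2 open), so no proper subset is valid.
Among all size-2 subsets of the eligible variables, only {X4, X6} blocks every backdoor path, so it is the unique smallest valid adjustment set.

{X4, X6}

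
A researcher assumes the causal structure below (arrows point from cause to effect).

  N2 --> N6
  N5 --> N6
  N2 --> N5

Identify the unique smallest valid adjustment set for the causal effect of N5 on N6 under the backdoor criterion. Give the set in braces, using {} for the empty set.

{N2}

Variables eligible for adjustment (non-descendants of N5, excluding N5 and N6): {N2}.
Backdoor paths from N5 to N6:
  P1: N5 <- N2 -> N6
The empty set is not sufficient: P1 (N5 <- N2 -> N6) has no collider blocking it and no conditioned non-collider, so it is open.
Try {N2}:
  P1: blocked at fork node N2 ∈ conditioning set.
{N2} contains no descendant of N5 and blocks every backdoor path.
{N2} is the unique smallest valid adjustment set.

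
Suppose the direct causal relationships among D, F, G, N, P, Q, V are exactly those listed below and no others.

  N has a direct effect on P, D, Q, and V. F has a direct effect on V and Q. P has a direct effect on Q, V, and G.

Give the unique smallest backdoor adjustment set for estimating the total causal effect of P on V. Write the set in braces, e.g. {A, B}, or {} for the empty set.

Variables eligible for adjustment (non-descendants of P, excluding P and V): {D, F, N}.
Backdoor paths from P to V:
  P1: P <- N -> Q <- F -> V
  P2: P <- N -> V
The empty set is not sufficient: P2 (P <- N -> V) has no collider blocking it and no conditioned non-collider, so it is open.
Try {N}:
  P1: blocked at fork node N ∈ conditioning set.
  P2: blocked at fork node N ∈ conditioning set.
{N} contains no descendant of P and blocks every backdoor path.
No other singleton works — e.g. {F} leaves P2 open — so {N} is the unique smallest valid adjustment set.

{N}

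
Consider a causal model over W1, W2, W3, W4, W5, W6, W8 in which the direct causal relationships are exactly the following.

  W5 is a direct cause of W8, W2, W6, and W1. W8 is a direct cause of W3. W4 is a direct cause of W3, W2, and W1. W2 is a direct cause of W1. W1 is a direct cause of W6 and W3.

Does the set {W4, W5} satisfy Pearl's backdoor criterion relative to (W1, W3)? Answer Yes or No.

Backdoor paths from W1 to W3 (paths whose first edge points into W1):
  P1: W1 <- W5 -> W2 <- W4 -> W3
  P2: W1 <- W5 -> W8 -> W3
  P3: W1 <- W4 -> W2 <- W5 -> W8 -> W3
  P4: W1 <- W4 -> W3
  P5: W1 <- W2 <- W5 -> W8 -> W3
  P6: W1 <- W2 <- W4 -> W3
Condition 1 (no descendant of W1 in the set): holds — descendants of W1 are {W3, W6}; none are in {W4, W5}.
Condition 2 (every backdoor path blocked by {W4, W5}):
  P1: blocked at fork node W5 ∈ conditioning set.
  P2: blocked at fork node W5 ∈ conditioning set.
  P3: blocked at fork node W4 ∈ conditioning set.
  P4: blocked at fork node W4 ∈ conditioning set.
  P5: blocked at fork node W5 ∈ conditioning set.
  P6: blocked at fork node W4 ∈ conditioning set.
{W4, W5} satisfies the backdoor criterion.

Yes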